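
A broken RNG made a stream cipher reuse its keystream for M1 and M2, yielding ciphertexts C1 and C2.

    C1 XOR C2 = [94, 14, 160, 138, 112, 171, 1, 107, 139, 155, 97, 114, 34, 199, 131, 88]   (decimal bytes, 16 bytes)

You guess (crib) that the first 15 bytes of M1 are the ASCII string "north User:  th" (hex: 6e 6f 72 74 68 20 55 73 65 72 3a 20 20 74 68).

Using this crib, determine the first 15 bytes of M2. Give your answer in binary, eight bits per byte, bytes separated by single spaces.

Since C1 ⊕ C2 = M1 ⊕ M2, XORing with the guessed M1 bytes yields the corresponding M2 bytes: M2 = (C1 ⊕ C2) ⊕ M1.
5e xor 6e = 30
0e xor 6f = 61
a0 xor 72 = d2
8a xor 74 = fe
70 xor 68 = 18
ab xor 20 = 8b
01 xor 55 = 54
6b xor 73 = 18
8b xor 65 = ee
9b xor 72 = e9
61 xor 3a = 5b
72 xor 20 = 52
22 xor 20 = 02
c7 xor 74 = b3
83 xor 68 = eb

00110000 01100001 11010010 11111110 00011000 10001011 01010100 00011000 11101110 11101001 01011011 01010010 00000010 10110011 11101011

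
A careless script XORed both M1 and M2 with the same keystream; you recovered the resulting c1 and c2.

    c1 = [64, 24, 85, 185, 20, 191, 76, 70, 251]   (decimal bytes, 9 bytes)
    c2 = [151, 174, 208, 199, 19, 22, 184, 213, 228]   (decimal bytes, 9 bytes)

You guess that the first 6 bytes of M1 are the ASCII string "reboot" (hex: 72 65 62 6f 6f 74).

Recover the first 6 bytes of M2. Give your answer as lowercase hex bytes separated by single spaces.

a5 d3 e7 11 68 dd

First, c1 ⊕ c2 = (M1 ⊕ K) ⊕ (M2 ⊕ K) = M1 ⊕ M2, so the key drops out. Then M2 = (M1 ⊕ M2) ⊕ M1 over the first 6 bytes.
byte 0: (40 ⊕ 97) ⊕ 72 = d7 ⊕ 72 = a5
byte 1: (18 ⊕ ae) ⊕ 65 = b6 ⊕ 65 = d3
byte 2: (55 ⊕ d0) ⊕ 62 = 85 ⊕ 62 = e7
byte 3: (b9 ⊕ c7) ⊕ 6f = 7e ⊕ 6f = 11
byte 4: (14 ⊕ 13) ⊕ 6f = 07 ⊕ 6f = 68
byte 5: (bf ⊕ 16) ⊕ 74 = a9 ⊕ 74 = dd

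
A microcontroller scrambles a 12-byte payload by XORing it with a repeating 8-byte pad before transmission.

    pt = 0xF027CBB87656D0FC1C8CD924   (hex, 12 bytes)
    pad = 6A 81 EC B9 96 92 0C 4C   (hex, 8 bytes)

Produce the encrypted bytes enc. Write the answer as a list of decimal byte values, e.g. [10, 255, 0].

The 8-byte key repeats, so the effective keystream is 6a 81 ec b9 96 92 0c 4c 6a 81 ec b9.
byte 0: f0 XOR 6a = 9a
byte 1: 27 XOR 81 = a6
byte 2: cb XOR ec = 27
byte 3: b8 XOR b9 = 01
byte 4: 76 XOR 96 = e0
byte 5: 56 XOR 92 = c4
byte 6: d0 XOR 0c = dc
byte 7: fc XOR 4c = b0
byte 8: 1c XOR 6a = 76
byte 9: 8c XOR 81 = 0d
byte 10: d9 XOR ec = 35
byte 11: 24 XOR b9 = 9d

[154, 166, 39, 1, 224, 196, 220, 176, 118, 13, 53, 157]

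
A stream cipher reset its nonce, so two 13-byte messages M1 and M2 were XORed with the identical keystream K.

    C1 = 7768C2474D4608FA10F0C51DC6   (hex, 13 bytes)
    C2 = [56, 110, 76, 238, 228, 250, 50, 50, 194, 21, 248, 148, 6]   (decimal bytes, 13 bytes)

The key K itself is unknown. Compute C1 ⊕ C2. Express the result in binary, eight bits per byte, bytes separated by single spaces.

C1 ⊕ C2 = (M1 ⊕ K) ⊕ (M2 ⊕ K) = M1 ⊕ M2 — the shared key cancels under XOR.
byte 0: 119 ⊕  56 =  79
byte 1: 104 ⊕ 110 =   6
byte 2: 194 ⊕  76 = 142
byte 3:  71 ⊕ 238 = 169
byte 4:  77 ⊕ 228 = 169
byte 5:  70 ⊕ 250 = 188
byte 6:   8 ⊕  50 =  58
byte 7: 250 ⊕  50 = 200
byte 8:  16 ⊕ 194 = 210
byte 9: 240 ⊕  21 = 229
byte 10: 197 ⊕ 248 =  61
byte 11:  29 ⊕ 148 = 137
byte 12: 198 ⊕   6 = 192

01001111 00000110 10001110 10101001 10101001 10111100 00111010 11001000 11010010 11100101 00111101 10001001 11000000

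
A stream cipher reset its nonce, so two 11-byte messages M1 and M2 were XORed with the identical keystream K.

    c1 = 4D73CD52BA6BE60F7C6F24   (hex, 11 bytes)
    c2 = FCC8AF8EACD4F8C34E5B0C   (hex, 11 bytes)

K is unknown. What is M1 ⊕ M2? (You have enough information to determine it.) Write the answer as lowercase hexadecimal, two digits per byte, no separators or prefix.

c1 ⊕ c2 = (M1 ⊕ K) ⊕ (M2 ⊕ K) = M1 ⊕ M2 — the shared key cancels under XOR.
4d XOR fc = b1
73 XOR c8 = bb
cd XOR af = 62
52 XOR 8e = dc
ba XOR ac = 16
6b XOR d4 = bf
e6 XOR f8 = 1e
0f XOR c3 = cc
7c XOR 4e = 32
6f XOR 5b = 34
24 XOR 0c = 28

b1bb62dc16bf1ecc323428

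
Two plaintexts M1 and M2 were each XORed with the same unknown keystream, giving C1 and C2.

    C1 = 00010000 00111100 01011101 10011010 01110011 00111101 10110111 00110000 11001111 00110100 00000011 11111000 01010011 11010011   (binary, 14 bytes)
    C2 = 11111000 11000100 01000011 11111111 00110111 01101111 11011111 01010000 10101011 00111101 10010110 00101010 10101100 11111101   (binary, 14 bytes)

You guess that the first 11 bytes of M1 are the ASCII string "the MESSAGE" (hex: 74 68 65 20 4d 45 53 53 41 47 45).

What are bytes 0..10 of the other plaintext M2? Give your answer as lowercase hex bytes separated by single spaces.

9c 90 7b 45 09 17 3b 33 25 4e d0

First, C1 ⊕ C2 = (M1 ⊕ K) ⊕ (M2 ⊕ K) = M1 ⊕ M2, so the key drops out. Then M2 = (M1 ⊕ M2) ⊕ M1 over the first 11 bytes.
byte 0: (10 ^ f8) ^ 74 = e8 ^ 74 = 9c
byte 1: (3c ^ c4) ^ 68 = f8 ^ 68 = 90
byte 2: (5d ^ 43) ^ 65 = 1e ^ 65 = 7b
byte 3: (9a ^ ff) ^ 20 = 65 ^ 20 = 45
byte 4: (73 ^ 37) ^ 4d = 44 ^ 4d = 09
byte 5: (3d ^ 6f) ^ 45 = 52 ^ 45 = 17
byte 6: (b7 ^ df) ^ 53 = 68 ^ 53 = 3b
byte 7: (30 ^ 50) ^ 53 = 60 ^ 53 = 33
byte 8: (cf ^ ab) ^ 41 = 64 ^ 41 = 25
byte 9: (34 ^ 3d) ^ 47 = 09 ^ 47 = 4e
byte 10: (03 ^ 96) ^ 45 = 95 ^ 45 = d0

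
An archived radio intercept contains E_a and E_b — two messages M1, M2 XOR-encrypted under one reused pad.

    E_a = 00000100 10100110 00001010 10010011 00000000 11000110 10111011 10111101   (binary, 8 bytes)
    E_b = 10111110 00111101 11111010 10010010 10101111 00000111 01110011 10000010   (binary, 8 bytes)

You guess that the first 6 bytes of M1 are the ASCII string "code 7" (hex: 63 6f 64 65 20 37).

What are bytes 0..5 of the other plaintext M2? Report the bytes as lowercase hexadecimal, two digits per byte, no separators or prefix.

First, E_a ⊕ E_b = (M1 ⊕ K) ⊕ (M2 ⊕ K) = M1 ⊕ M2, so the key drops out. Then M2 = (M1 ⊕ M2) ⊕ M1 over the first 6 bytes.
byte 0: (04 ⊕ be) ⊕ 63 = ba ⊕ 63 = d9
byte 1: (a6 ⊕ 3d) ⊕ 6f = 9b ⊕ 6f = f4
byte 2: (0a ⊕ fa) ⊕ 64 = f0 ⊕ 64 = 94
byte 3: (93 ⊕ 92) ⊕ 65 = 01 ⊕ 65 = 64
byte 4: (00 ⊕ af) ⊕ 20 = af ⊕ 20 = 8f
byte 5: (c6 ⊕ 07) ⊕ 37 = c1 ⊕ 37 = f6

d9f494648ff6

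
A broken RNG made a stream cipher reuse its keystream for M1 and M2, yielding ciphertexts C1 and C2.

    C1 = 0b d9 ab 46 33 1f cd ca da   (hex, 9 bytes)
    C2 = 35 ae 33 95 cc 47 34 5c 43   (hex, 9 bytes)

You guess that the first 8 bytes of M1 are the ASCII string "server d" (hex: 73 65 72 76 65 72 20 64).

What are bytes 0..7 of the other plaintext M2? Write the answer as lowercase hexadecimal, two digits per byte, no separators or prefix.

First, C1 ⊕ C2 = (M1 ⊕ K) ⊕ (M2 ⊕ K) = M1 ⊕ M2, so the key drops out. Then M2 = (M1 ⊕ M2) ⊕ M1 over the first 8 bytes.
byte 0: (0b ^ 35) ^ 73 = 3e ^ 73 = 4d
byte 1: (d9 ^ ae) ^ 65 = 77 ^ 65 = 12
byte 2: (ab ^ 33) ^ 72 = 98 ^ 72 = ea
byte 3: (46 ^ 95) ^ 76 = d3 ^ 76 = a5
byte 4: (33 ^ cc) ^ 65 = ff ^ 65 = 9a
byte 5: (1f ^ 47) ^ 72 = 58 ^ 72 = 2a
byte 6: (cd ^ 34) ^ 20 = f9 ^ 20 = d9
byte 7: (ca ^ 5c) ^ 64 = 96 ^ 64 = f2

4d12eaa59a2ad9f2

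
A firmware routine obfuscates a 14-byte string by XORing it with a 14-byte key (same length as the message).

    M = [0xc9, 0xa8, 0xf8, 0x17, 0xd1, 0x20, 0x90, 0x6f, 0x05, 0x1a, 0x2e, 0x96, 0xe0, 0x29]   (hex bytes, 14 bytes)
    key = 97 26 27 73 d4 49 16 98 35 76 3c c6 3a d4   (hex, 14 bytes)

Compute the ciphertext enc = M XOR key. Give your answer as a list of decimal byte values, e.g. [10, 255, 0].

XOR is its own inverse, so applying the key byte-wise gives the result directly.
byte 0: 201 xor 151 =  94
byte 1: 168 xor  38 = 142
byte 2: 248 xor  39 = 223
byte 3:  23 xor 115 = 100
byte 4: 209 xor 212 =   5
byte 5:  32 xor  73 = 105
byte 6: 144 xor  22 = 134
byte 7: 111 xor 152 = 247
byte 8:   5 xor  53 =  48
byte 9:  26 xor 118 = 108
byte 10:  46 xor  60 =  18
byte 11: 150 xor 198 =  80
byte 12: 224 xor  58 = 218
byte 13:  41 xor 212 = 253

[94, 142, 223, 100, 5, 105, 134, 247, 48, 108, 18, 80, 218, 253]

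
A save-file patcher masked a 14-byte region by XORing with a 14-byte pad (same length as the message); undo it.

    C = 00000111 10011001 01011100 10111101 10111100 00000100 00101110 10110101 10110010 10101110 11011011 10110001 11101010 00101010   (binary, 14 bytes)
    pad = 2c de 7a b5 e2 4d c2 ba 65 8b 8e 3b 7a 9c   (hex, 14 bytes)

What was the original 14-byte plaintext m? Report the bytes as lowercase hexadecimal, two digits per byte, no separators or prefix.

2b4726085e49ec0fd725558a90b6

07 ⊕ 2c = 2b
99 ⊕ de = 47
5c ⊕ 7a = 26
bd ⊕ b5 = 08
bc ⊕ e2 = 5e
04 ⊕ 4d = 49
2e ⊕ c2 = ec
b5 ⊕ ba = 0f
b2 ⊕ 65 = d7
ae ⊕ 8b = 25
db ⊕ 8e = 55
b1 ⊕ 3b = 8a
ea ⊕ 7a = 90
2a ⊕ 9c = b6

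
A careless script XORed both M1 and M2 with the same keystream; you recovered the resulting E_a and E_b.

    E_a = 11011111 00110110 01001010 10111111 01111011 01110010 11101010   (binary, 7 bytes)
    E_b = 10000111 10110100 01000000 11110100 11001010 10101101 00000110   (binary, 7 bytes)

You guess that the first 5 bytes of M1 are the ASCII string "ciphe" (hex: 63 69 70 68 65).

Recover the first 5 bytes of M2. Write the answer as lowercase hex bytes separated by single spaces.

3b eb 7a 23 d4

First, E_a ⊕ E_b = (M1 ⊕ K) ⊕ (M2 ⊕ K) = M1 ⊕ M2, so the key drops out. Then M2 = (M1 ⊕ M2) ⊕ M1 over the first 5 bytes.
byte 0: (df ⊕ 87) ⊕ 63 = 58 ⊕ 63 = 3b
byte 1: (36 ⊕ b4) ⊕ 69 = 82 ⊕ 69 = eb
byte 2: (4a ⊕ 40) ⊕ 70 = 0a ⊕ 70 = 7a
byte 3: (bf ⊕ f4) ⊕ 68 = 4b ⊕ 68 = 23
byte 4: (7b ⊕ ca) ⊕ 65 = b1 ⊕ 65 = d4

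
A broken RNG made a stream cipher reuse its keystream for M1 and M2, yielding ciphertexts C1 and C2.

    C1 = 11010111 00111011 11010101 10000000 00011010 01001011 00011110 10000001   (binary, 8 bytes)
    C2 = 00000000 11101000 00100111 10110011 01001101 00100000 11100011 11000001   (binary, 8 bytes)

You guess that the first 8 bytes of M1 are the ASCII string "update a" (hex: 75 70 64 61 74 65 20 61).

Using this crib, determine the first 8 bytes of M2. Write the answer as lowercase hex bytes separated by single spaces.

a2 a3 96 52 23 0e dd 21

First, C1 ⊕ C2 = (M1 ⊕ K) ⊕ (M2 ⊕ K) = M1 ⊕ M2, so the key drops out. Then M2 = (M1 ⊕ M2) ⊕ M1 over the first 8 bytes.
byte 0: (d7 ^ 00) ^ 75 = d7 ^ 75 = a2
byte 1: (3b ^ e8) ^ 70 = d3 ^ 70 = a3
byte 2: (d5 ^ 27) ^ 64 = f2 ^ 64 = 96
byte 3: (80 ^ b3) ^ 61 = 33 ^ 61 = 52
byte 4: (1a ^ 4d) ^ 74 = 57 ^ 74 = 23
byte 5: (4b ^ 20) ^ 65 = 6b ^ 65 = 0e
byte 6: (1e ^ e3) ^ 20 = fd ^ 20 = dd
byte 7: (81 ^ c1) ^ 61 = 40 ^ 61 = 21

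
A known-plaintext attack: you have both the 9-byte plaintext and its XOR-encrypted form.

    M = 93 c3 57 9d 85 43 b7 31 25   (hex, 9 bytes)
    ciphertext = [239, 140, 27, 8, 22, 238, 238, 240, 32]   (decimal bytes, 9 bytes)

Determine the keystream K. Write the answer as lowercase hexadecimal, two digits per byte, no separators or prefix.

Since ciphertext = M ⊕ K, XORing both sides with M gives K = M ⊕ ciphertext.
10010011 XOR 11101111 = 01111100
11000011 XOR 10001100 = 01001111
01010111 XOR 00011011 = 01001100
10011101 XOR 00001000 = 10010101
10000101 XOR 00010110 = 10010011
01000011 XOR 11101110 = 10101101
10110111 XOR 11101110 = 01011001
00110001 XOR 11110000 = 11000001
00100101 XOR 00100000 = 00000101

7c4f4c9593ad59c105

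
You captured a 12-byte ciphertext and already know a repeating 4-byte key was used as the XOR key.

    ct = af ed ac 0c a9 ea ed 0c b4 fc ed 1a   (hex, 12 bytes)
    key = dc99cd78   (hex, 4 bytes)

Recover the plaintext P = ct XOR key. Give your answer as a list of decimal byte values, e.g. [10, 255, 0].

[115, 116, 97, 116, 117, 115, 32, 116, 104, 101, 32, 98]

The 4-byte key repeats, so the effective keystream is dc 99 cd 78 dc 99 cd 78 dc 99 cd 78.
byte 0: af ^ dc = 73
byte 1: ed ^ 99 = 74
byte 2: ac ^ cd = 61
byte 3: 0c ^ 78 = 74
byte 4: a9 ^ dc = 75
byte 5: ea ^ 99 = 73
byte 6: ed ^ cd = 20
byte 7: 0c ^ 78 = 74
byte 8: b4 ^ dc = 68
byte 9: fc ^ 99 = 65
byte 10: ed ^ cd = 20
byte 11: 1a ^ 78 = 62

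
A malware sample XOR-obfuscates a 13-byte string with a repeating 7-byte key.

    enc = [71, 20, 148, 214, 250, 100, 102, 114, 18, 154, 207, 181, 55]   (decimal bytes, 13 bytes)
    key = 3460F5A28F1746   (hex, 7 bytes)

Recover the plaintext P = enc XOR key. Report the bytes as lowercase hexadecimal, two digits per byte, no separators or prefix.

The 7-byte key repeats, so the effective keystream is 34 60 f5 a2 8f 17 46 34 60 f5 a2 8f 17.
byte 0: 47 ^ 34 = 73
byte 1: 14 ^ 60 = 74
byte 2: 94 ^ f5 = 61
byte 3: d6 ^ a2 = 74
byte 4: fa ^ 8f = 75
byte 5: 64 ^ 17 = 73
byte 6: 66 ^ 46 = 20
byte 7: 72 ^ 34 = 46
byte 8: 12 ^ 60 = 72
byte 9: 9a ^ f5 = 6f
byte 10: cf ^ a2 = 6d
byte 11: b5 ^ 8f = 3a
byte 12: 37 ^ 17 = 20

7374617475732046726f6d3a20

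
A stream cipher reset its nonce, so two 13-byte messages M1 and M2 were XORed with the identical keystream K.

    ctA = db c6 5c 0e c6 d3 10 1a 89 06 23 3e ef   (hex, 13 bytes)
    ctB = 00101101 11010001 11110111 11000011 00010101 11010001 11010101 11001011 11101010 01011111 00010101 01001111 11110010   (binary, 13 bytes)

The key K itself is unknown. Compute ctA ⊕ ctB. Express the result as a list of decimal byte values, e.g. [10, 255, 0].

ctA ⊕ ctB = (M1 ⊕ K) ⊕ (M2 ⊕ K) = M1 ⊕ M2 — the shared key cancels under XOR.
db ^ 2d = f6
c6 ^ d1 = 17
5c ^ f7 = ab
0e ^ c3 = cd
c6 ^ 15 = d3
d3 ^ d1 = 02
10 ^ d5 = c5
1a ^ cb = d1
89 ^ ea = 63
06 ^ 5f = 59
23 ^ 15 = 36
3e ^ 4f = 71
ef ^ f2 = 1d

[246, 23, 171, 205, 211, 2, 197, 209, 99, 89, 54, 113, 29]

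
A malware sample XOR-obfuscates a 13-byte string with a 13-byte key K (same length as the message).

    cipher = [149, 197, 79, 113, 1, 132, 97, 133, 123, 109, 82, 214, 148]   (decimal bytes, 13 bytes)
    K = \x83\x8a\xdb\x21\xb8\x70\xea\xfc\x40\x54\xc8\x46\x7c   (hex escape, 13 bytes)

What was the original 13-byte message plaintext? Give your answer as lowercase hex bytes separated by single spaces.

16 4f 94 50 b9 f4 8b 79 3b 39 9a 90 e8

byte 0: 95 ^ 83 = 16
byte 1: c5 ^ 8a = 4f
byte 2: 4f ^ db = 94
byte 3: 71 ^ 21 = 50
byte 4: 01 ^ b8 = b9
byte 5: 84 ^ 70 = f4
byte 6: 61 ^ ea = 8b
byte 7: 85 ^ fc = 79
byte 8: 7b ^ 40 = 3b
byte 9: 6d ^ 54 = 39
byte 10: 52 ^ c8 = 9a
byte 11: d6 ^ 46 = 90
byte 12: 94 ^ 7c = e8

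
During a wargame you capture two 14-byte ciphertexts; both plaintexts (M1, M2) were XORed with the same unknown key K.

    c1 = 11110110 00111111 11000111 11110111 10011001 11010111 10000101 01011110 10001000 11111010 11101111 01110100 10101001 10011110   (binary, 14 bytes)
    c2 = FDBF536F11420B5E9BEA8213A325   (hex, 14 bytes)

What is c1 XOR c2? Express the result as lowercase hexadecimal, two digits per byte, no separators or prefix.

0b80949888958e0013106d670abb

c1 ⊕ c2 = (M1 ⊕ K) ⊕ (M2 ⊕ K) = M1 ⊕ M2 — the shared key cancels under XOR.
f6 ⊕ fd = 0b
3f ⊕ bf = 80
c7 ⊕ 53 = 94
f7 ⊕ 6f = 98
99 ⊕ 11 = 88
d7 ⊕ 42 = 95
85 ⊕ 0b = 8e
5e ⊕ 5e = 00
88 ⊕ 9b = 13
fa ⊕ ea = 10
ef ⊕ 82 = 6d
74 ⊕ 13 = 67
a9 ⊕ a3 = 0a
9e ⊕ 25 = bb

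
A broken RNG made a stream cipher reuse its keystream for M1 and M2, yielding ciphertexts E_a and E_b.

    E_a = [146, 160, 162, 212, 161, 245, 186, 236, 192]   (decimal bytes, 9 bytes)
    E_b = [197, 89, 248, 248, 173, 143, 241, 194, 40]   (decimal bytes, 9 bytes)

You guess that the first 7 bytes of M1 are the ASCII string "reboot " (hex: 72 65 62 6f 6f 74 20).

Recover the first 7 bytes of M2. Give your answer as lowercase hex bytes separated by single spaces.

First, E_a ⊕ E_b = (M1 ⊕ K) ⊕ (M2 ⊕ K) = M1 ⊕ M2, so the key drops out. Then M2 = (M1 ⊕ M2) ⊕ M1 over the first 7 bytes.
byte 0: (92 xor c5) xor 72 = 57 xor 72 = 25
byte 1: (a0 xor 59) xor 65 = f9 xor 65 = 9c
byte 2: (a2 xor f8) xor 62 = 5a xor 62 = 38
byte 3: (d4 xor f8) xor 6f = 2c xor 6f = 43
byte 4: (a1 xor ad) xor 6f = 0c xor 6f = 63
byte 5: (f5 xor 8f) xor 74 = 7a xor 74 = 0e
byte 6: (ba xor f1) xor 20 = 4b xor 20 = 6b

25 9c 38 43 63 0e 6b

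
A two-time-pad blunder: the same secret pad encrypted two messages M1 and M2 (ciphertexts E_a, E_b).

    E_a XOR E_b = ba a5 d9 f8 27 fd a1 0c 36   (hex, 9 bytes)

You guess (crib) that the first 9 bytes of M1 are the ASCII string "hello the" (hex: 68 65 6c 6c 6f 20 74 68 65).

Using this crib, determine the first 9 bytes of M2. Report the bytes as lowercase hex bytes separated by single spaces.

d2 c0 b5 94 48 dd d5 64 53

Since E_a ⊕ E_b = M1 ⊕ M2, XORing with the guessed M1 bytes yields the corresponding M2 bytes: M2 = (E_a ⊕ E_b) ⊕ M1.
byte 0: 10111010 ⊕ 01101000 = 11010010
byte 1: 10100101 ⊕ 01100101 = 11000000
byte 2: 11011001 ⊕ 01101100 = 10110101
byte 3: 11111000 ⊕ 01101100 = 10010100
byte 4: 00100111 ⊕ 01101111 = 01001000
byte 5: 11111101 ⊕ 00100000 = 11011101
byte 6: 10100001 ⊕ 01110100 = 11010101
byte 7: 00001100 ⊕ 01101000 = 01100100
byte 8: 00110110 ⊕ 01100101 = 01010011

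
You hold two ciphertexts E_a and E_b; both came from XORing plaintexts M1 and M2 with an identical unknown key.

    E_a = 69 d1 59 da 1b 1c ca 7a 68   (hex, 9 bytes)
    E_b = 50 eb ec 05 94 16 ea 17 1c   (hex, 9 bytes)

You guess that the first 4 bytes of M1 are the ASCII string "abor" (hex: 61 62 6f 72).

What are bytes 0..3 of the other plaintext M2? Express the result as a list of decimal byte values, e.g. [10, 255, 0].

First, E_a ⊕ E_b = (M1 ⊕ K) ⊕ (M2 ⊕ K) = M1 ⊕ M2, so the key drops out. Then M2 = (M1 ⊕ M2) ⊕ M1 over the first 4 bytes.
byte 0: (69 XOR 50) XOR 61 = 39 XOR 61 = 58
byte 1: (d1 XOR eb) XOR 62 = 3a XOR 62 = 58
byte 2: (59 XOR ec) XOR 6f = b5 XOR 6f = da
byte 3: (da XOR 05) XOR 72 = df XOR 72 = ad

[88, 88, 218, 173]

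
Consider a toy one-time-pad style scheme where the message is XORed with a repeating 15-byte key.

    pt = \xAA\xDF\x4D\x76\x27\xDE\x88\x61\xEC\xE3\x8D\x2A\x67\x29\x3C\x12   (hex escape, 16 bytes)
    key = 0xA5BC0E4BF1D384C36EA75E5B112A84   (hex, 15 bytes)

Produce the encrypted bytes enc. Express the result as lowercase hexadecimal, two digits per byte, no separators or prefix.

The 15-byte key repeats, so the effective keystream is a5 bc 0e 4b f1 d3 84 c3 6e a7 5e 5b 11 2a 84 a5.
byte 0: aa xor a5 = 0f
byte 1: df xor bc = 63
byte 2: 4d xor 0e = 43
byte 3: 76 xor 4b = 3d
byte 4: 27 xor f1 = d6
byte 5: de xor d3 = 0d
byte 6: 88 xor 84 = 0c
byte 7: 61 xor c3 = a2
byte 8: ec xor 6e = 82
byte 9: e3 xor a7 = 44
byte 10: 8d xor 5e = d3
byte 11: 2a xor 5b = 71
byte 12: 67 xor 11 = 76
byte 13: 29 xor 2a = 03
byte 14: 3c xor 84 = b8
byte 15: 12 xor a5 = b7

0f63433dd60d0ca28244d3717603b8b7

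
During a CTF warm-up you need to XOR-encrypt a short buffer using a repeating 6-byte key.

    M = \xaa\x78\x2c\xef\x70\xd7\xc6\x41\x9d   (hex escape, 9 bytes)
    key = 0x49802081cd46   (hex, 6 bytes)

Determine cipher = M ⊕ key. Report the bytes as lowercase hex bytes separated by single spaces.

e3 f8 0c 6e bd 91 8f c1 bd

The 6-byte key repeats, so the effective keystream is 49 80 20 81 cd 46 49 80 20.
byte 0: 10101010 XOR 01001001 = 11100011
byte 1: 01111000 XOR 10000000 = 11111000
byte 2: 00101100 XOR 00100000 = 00001100
byte 3: 11101111 XOR 10000001 = 01101110
byte 4: 01110000 XOR 11001101 = 10111101
byte 5: 11010111 XOR 01000110 = 10010001
byte 6: 11000110 XOR 01001001 = 10001111
byte 7: 01000001 XOR 10000000 = 11000001
byte 8: 10011101 XOR 00100000 = 10111101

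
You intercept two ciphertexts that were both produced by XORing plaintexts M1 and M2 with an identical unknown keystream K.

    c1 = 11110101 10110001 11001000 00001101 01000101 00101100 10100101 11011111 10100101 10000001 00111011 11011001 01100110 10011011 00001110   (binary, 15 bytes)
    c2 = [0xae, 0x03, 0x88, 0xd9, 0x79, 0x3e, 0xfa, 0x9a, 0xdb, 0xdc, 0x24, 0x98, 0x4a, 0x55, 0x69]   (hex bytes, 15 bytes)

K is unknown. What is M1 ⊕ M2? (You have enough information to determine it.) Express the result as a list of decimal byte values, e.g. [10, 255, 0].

[91, 178, 64, 212, 60, 18, 95, 69, 126, 93, 31, 65, 44, 206, 103]

c1 ⊕ c2 = (M1 ⊕ K) ⊕ (M2 ⊕ K) = M1 ⊕ M2 — the shared key cancels under XOR.
f5 ^ ae = 5b
b1 ^ 03 = b2
c8 ^ 88 = 40
0d ^ d9 = d4
45 ^ 79 = 3c
2c ^ 3e = 12
a5 ^ fa = 5f
df ^ 9a = 45
a5 ^ db = 7e
81 ^ dc = 5d
3b ^ 24 = 1f
d9 ^ 98 = 41
66 ^ 4a = 2c
9b ^ 55 = ce
0e ^ 69 = 67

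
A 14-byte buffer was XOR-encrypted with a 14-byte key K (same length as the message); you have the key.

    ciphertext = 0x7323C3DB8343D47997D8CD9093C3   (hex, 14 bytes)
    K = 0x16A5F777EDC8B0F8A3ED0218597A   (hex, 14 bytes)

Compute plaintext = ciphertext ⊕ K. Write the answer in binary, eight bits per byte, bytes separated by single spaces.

73 ⊕ 16 = 65
23 ⊕ a5 = 86
c3 ⊕ f7 = 34
db ⊕ 77 = ac
83 ⊕ ed = 6e
43 ⊕ c8 = 8b
d4 ⊕ b0 = 64
79 ⊕ f8 = 81
97 ⊕ a3 = 34
d8 ⊕ ed = 35
cd ⊕ 02 = cf
90 ⊕ 18 = 88
93 ⊕ 59 = ca
c3 ⊕ 7a = b9

01100101 10000110 00110100 10101100 01101110 10001011 01100100 10000001 00110100 00110101 11001111 10001000 11001010 10111001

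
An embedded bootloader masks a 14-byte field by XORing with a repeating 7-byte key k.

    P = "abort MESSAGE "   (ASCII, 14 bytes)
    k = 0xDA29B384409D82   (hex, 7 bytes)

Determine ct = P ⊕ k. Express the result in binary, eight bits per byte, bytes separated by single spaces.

10111011 01001011 11011100 11110110 00110100 10111101 11001111 10011111 01111010 11100000 11000101 00000111 11011000 10100010

The 7-byte key repeats, so the effective keystream is da 29 b3 84 40 9d 82 da 29 b3 84 40 9d 82.
byte 0: 61 XOR da = bb
byte 1: 62 XOR 29 = 4b
byte 2: 6f XOR b3 = dc
byte 3: 72 XOR 84 = f6
byte 4: 74 XOR 40 = 34
byte 5: 20 XOR 9d = bd
byte 6: 4d XOR 82 = cf
byte 7: 45 XOR da = 9f
byte 8: 53 XOR 29 = 7a
byte 9: 53 XOR b3 = e0
byte 10: 41 XOR 84 = c5
byte 11: 47 XOR 40 = 07
byte 12: 45 XOR 9d = d8
byte 13: 20 XOR 82 = a2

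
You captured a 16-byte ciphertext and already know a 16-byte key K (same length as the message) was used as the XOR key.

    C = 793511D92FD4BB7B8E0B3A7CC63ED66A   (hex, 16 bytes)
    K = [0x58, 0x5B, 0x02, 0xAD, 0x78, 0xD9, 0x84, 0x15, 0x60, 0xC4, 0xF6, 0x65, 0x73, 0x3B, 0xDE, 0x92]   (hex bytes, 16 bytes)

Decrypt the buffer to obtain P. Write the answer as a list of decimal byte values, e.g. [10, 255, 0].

79 ^ 58 = 21
35 ^ 5b = 6e
11 ^ 02 = 13
d9 ^ ad = 74
2f ^ 78 = 57
d4 ^ d9 = 0d
bb ^ 84 = 3f
7b ^ 15 = 6e
8e ^ 60 = ee
0b ^ c4 = cf
3a ^ f6 = cc
7c ^ 65 = 19
c6 ^ 73 = b5
3e ^ 3b = 05
d6 ^ de = 08
6a ^ 92 = f8

[33, 110, 19, 116, 87, 13, 63, 110, 238, 207, 204, 25, 181, 5, 8, 248]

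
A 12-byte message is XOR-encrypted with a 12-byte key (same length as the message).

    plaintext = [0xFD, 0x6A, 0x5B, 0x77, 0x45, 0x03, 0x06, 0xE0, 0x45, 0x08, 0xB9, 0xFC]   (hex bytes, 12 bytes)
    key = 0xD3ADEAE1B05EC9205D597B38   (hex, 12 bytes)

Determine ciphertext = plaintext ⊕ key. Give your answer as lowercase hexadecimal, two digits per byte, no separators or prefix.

2ec7b196f55dcfc01851c2c4

XOR is its own inverse, so applying the key byte-wise gives the result directly.
11111101 ⊕ 11010011 = 00101110
01101010 ⊕ 10101101 = 11000111
01011011 ⊕ 11101010 = 10110001
01110111 ⊕ 11100001 = 10010110
01000101 ⊕ 10110000 = 11110101
00000011 ⊕ 01011110 = 01011101
00000110 ⊕ 11001001 = 11001111
11100000 ⊕ 00100000 = 11000000
01000101 ⊕ 01011101 = 00011000
00001000 ⊕ 01011001 = 01010001
10111001 ⊕ 01111011 = 11000010
11111100 ⊕ 00111000 = 11000100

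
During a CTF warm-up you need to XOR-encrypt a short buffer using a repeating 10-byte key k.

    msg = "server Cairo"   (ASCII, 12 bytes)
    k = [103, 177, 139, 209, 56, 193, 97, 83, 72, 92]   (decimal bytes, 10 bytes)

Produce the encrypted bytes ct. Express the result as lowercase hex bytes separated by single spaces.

14 d4 f9 a7 5d b3 41 10 29 35 15 de

The 10-byte key repeats, so the effective keystream is 67 b1 8b d1 38 c1 61 53 48 5c 67 b1.
byte 0: 73 XOR 67 = 14
byte 1: 65 XOR b1 = d4
byte 2: 72 XOR 8b = f9
byte 3: 76 XOR d1 = a7
byte 4: 65 XOR 38 = 5d
byte 5: 72 XOR c1 = b3
byte 6: 20 XOR 61 = 41
byte 7: 43 XOR 53 = 10
byte 8: 61 XOR 48 = 29
byte 9: 69 XOR 5c = 35
byte 10: 72 XOR 67 = 15
byte 11: 6f XOR b1 = de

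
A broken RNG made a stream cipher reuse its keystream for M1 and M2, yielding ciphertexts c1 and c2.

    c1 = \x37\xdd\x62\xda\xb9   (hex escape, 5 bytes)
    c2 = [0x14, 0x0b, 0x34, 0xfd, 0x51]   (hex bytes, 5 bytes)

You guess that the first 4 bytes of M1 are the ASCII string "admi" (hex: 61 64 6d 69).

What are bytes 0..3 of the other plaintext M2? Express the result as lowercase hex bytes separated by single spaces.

42 b2 3b 4e

First, c1 ⊕ c2 = (M1 ⊕ K) ⊕ (M2 ⊕ K) = M1 ⊕ M2, so the key drops out. Then M2 = (M1 ⊕ M2) ⊕ M1 over the first 4 bytes.
byte 0: (37 ⊕ 14) ⊕ 61 = 23 ⊕ 61 = 42
byte 1: (dd ⊕ 0b) ⊕ 64 = d6 ⊕ 64 = b2
byte 2: (62 ⊕ 34) ⊕ 6d = 56 ⊕ 6d = 3b
byte 3: (da ⊕ fd) ⊕ 69 = 27 ⊕ 69 = 4e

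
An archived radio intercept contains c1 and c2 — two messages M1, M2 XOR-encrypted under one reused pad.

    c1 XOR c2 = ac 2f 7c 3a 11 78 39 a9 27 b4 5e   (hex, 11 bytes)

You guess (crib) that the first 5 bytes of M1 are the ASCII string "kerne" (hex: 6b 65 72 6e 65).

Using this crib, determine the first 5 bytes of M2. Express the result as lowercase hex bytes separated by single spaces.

c7 4a 0e 54 74

Since c1 ⊕ c2 = M1 ⊕ M2, XORing with the guessed M1 bytes yields the corresponding M2 bytes: M2 = (c1 ⊕ c2) ⊕ M1.
ac xor 6b = c7
2f xor 65 = 4a
7c xor 72 = 0e
3a xor 6e = 54
11 xor 65 = 74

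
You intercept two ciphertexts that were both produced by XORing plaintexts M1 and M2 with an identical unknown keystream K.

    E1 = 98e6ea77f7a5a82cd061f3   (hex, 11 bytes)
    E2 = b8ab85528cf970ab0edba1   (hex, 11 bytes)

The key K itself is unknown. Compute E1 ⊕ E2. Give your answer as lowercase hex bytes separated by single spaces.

20 4d 6f 25 7b 5c d8 87 de ba 52

E1 ⊕ E2 = (M1 ⊕ K) ⊕ (M2 ⊕ K) = M1 ⊕ M2 — the shared key cancels under XOR.
152 ^ 184 =  32
230 ^ 171 =  77
234 ^ 133 = 111
119 ^  82 =  37
247 ^ 140 = 123
165 ^ 249 =  92
168 ^ 112 = 216
 44 ^ 171 = 135
208 ^  14 = 222
 97 ^ 219 = 186
243 ^ 161 =  82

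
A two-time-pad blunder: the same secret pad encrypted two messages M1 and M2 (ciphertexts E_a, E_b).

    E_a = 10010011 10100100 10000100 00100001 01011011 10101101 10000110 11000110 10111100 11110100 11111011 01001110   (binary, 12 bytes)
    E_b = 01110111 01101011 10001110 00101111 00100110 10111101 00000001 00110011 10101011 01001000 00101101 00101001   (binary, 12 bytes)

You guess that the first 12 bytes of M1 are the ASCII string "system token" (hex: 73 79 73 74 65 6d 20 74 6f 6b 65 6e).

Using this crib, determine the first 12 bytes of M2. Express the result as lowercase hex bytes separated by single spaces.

First, E_a ⊕ E_b = (M1 ⊕ K) ⊕ (M2 ⊕ K) = M1 ⊕ M2, so the key drops out. Then M2 = (M1 ⊕ M2) ⊕ M1 over the first 12 bytes.
byte 0: (93 xor 77) xor 73 = e4 xor 73 = 97
byte 1: (a4 xor 6b) xor 79 = cf xor 79 = b6
byte 2: (84 xor 8e) xor 73 = 0a xor 73 = 79
byte 3: (21 xor 2f) xor 74 = 0e xor 74 = 7a
byte 4: (5b xor 26) xor 65 = 7d xor 65 = 18
byte 5: (ad xor bd) xor 6d = 10 xor 6d = 7d
byte 6: (86 xor 01) xor 20 = 87 xor 20 = a7
byte 7: (c6 xor 33) xor 74 = f5 xor 74 = 81
byte 8: (bc xor ab) xor 6f = 17 xor 6f = 78
byte 9: (f4 xor 48) xor 6b = bc xor 6b = d7
byte 10: (fb xor 2d) xor 65 = d6 xor 65 = b3
byte 11: (4e xor 29) xor 6e = 67 xor 6e = 09

97 b6 79 7a 18 7d a7 81 78 d7 b3 09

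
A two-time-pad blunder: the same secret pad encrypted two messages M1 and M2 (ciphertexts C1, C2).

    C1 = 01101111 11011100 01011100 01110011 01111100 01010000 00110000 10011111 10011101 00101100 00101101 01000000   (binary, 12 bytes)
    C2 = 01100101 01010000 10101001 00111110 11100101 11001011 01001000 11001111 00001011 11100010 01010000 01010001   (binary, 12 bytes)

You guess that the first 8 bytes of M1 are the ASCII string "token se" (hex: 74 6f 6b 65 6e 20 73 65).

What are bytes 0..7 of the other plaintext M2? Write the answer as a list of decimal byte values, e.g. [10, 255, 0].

First, C1 ⊕ C2 = (M1 ⊕ K) ⊕ (M2 ⊕ K) = M1 ⊕ M2, so the key drops out. Then M2 = (M1 ⊕ M2) ⊕ M1 over the first 8 bytes.
byte 0: (6f ⊕ 65) ⊕ 74 = 0a ⊕ 74 = 7e
byte 1: (dc ⊕ 50) ⊕ 6f = 8c ⊕ 6f = e3
byte 2: (5c ⊕ a9) ⊕ 6b = f5 ⊕ 6b = 9e
byte 3: (73 ⊕ 3e) ⊕ 65 = 4d ⊕ 65 = 28
byte 4: (7c ⊕ e5) ⊕ 6e = 99 ⊕ 6e = f7
byte 5: (50 ⊕ cb) ⊕ 20 = 9b ⊕ 20 = bb
byte 6: (30 ⊕ 48) ⊕ 73 = 78 ⊕ 73 = 0b
byte 7: (9f ⊕ cf) ⊕ 65 = 50 ⊕ 65 = 35

[126, 227, 158, 40, 247, 187, 11, 53]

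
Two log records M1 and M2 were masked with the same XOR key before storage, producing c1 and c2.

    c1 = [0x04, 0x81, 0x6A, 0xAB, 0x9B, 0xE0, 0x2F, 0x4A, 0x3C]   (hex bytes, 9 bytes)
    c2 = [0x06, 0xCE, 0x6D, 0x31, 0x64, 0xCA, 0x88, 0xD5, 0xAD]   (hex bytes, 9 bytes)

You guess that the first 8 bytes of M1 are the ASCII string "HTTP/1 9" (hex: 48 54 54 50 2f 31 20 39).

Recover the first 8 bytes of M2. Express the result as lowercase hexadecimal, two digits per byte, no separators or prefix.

4a1b53cad01b87a6

First, c1 ⊕ c2 = (M1 ⊕ K) ⊕ (M2 ⊕ K) = M1 ⊕ M2, so the key drops out. Then M2 = (M1 ⊕ M2) ⊕ M1 over the first 8 bytes.
byte 0: (04 xor 06) xor 48 = 02 xor 48 = 4a
byte 1: (81 xor ce) xor 54 = 4f xor 54 = 1b
byte 2: (6a xor 6d) xor 54 = 07 xor 54 = 53
byte 3: (ab xor 31) xor 50 = 9a xor 50 = ca
byte 4: (9b xor 64) xor 2f = ff xor 2f = d0
byte 5: (e0 xor ca) xor 31 = 2a xor 31 = 1b
byte 6: (2f xor 88) xor 20 = a7 xor 20 = 87
byte 7: (4a xor d5) xor 39 = 9f xor 39 = a6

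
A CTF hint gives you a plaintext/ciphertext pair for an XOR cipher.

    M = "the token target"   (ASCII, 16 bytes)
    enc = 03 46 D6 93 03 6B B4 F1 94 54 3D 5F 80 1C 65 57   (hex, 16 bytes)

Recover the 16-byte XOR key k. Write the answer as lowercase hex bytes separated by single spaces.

Since enc = M ⊕ k, XORing both sides with M gives k = M ⊕ enc.
116 XOR   3 = 119
104 XOR  70 =  46
101 XOR 214 = 179
 32 XOR 147 = 179
116 XOR   3 = 119
111 XOR 107 =   4
107 XOR 180 = 223
101 XOR 241 = 148
110 XOR 148 = 250
 32 XOR  84 = 116
116 XOR  61 =  73
 97 XOR  95 =  62
114 XOR 128 = 242
103 XOR  28 = 123
101 XOR 101 =   0
116 XOR  87 =  35

77 2e b3 b3 77 04 df 94 fa 74 49 3e f2 7b 00 23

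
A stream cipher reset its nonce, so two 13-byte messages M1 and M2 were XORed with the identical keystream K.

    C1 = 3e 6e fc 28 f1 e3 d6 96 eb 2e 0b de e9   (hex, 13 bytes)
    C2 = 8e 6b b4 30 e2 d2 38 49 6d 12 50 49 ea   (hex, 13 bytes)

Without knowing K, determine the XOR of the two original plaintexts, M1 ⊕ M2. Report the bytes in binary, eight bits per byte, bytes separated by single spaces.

10110000 00000101 01001000 00011000 00010011 00110001 11101110 11011111 10000110 00111100 01011011 10010111 00000011

C1 ⊕ C2 = (M1 ⊕ K) ⊕ (M2 ⊕ K) = M1 ⊕ M2 — the shared key cancels under XOR.
3e ⊕ 8e = b0
6e ⊕ 6b = 05
fc ⊕ b4 = 48
28 ⊕ 30 = 18
f1 ⊕ e2 = 13
e3 ⊕ d2 = 31
d6 ⊕ 38 = ee
96 ⊕ 49 = df
eb ⊕ 6d = 86
2e ⊕ 12 = 3c
0b ⊕ 50 = 5b
de ⊕ 49 = 97
e9 ⊕ ea = 03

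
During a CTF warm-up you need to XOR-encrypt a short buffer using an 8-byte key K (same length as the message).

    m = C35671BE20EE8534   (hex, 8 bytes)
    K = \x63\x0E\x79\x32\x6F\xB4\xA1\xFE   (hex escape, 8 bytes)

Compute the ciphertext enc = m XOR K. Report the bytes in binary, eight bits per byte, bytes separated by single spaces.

10100000 01011000 00001000 10001100 01001111 01011010 00100100 11001010

XOR is its own inverse, so applying the key byte-wise gives the result directly.
byte 0: c3 xor 63 = a0
byte 1: 56 xor 0e = 58
byte 2: 71 xor 79 = 08
byte 3: be xor 32 = 8c
byte 4: 20 xor 6f = 4f
byte 5: ee xor b4 = 5a
byte 6: 85 xor a1 = 24
byte 7: 34 xor fe = ca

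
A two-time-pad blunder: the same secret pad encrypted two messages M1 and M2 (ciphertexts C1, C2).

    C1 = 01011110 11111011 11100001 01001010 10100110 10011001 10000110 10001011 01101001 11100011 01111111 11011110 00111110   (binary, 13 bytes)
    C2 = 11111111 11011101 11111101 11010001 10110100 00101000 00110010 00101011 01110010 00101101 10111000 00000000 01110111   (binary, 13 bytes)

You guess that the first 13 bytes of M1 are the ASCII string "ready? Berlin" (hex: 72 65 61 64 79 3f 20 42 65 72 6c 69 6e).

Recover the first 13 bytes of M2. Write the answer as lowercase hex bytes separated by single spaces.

First, C1 ⊕ C2 = (M1 ⊕ K) ⊕ (M2 ⊕ K) = M1 ⊕ M2, so the key drops out. Then M2 = (M1 ⊕ M2) ⊕ M1 over the first 13 bytes.
byte 0: (5e xor ff) xor 72 = a1 xor 72 = d3
byte 1: (fb xor dd) xor 65 = 26 xor 65 = 43
byte 2: (e1 xor fd) xor 61 = 1c xor 61 = 7d
byte 3: (4a xor d1) xor 64 = 9b xor 64 = ff
byte 4: (a6 xor b4) xor 79 = 12 xor 79 = 6b
byte 5: (99 xor 28) xor 3f = b1 xor 3f = 8e
byte 6: (86 xor 32) xor 20 = b4 xor 20 = 94
byte 7: (8b xor 2b) xor 42 = a0 xor 42 = e2
byte 8: (69 xor 72) xor 65 = 1b xor 65 = 7e
byte 9: (e3 xor 2d) xor 72 = ce xor 72 = bc
byte 10: (7f xor b8) xor 6c = c7 xor 6c = ab
byte 11: (de xor 00) xor 69 = de xor 69 = b7
byte 12: (3e xor 77) xor 6e = 49 xor 6e = 27

d3 43 7d ff 6b 8e 94 e2 7e bc ab b7 27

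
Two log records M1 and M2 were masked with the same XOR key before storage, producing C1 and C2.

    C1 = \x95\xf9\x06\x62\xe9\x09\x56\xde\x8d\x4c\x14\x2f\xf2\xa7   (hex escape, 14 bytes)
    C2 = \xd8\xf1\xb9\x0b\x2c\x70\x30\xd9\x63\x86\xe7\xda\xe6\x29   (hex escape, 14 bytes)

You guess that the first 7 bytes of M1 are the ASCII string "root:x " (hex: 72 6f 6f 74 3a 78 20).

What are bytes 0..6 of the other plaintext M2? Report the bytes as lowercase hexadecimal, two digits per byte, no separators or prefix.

First, C1 ⊕ C2 = (M1 ⊕ K) ⊕ (M2 ⊕ K) = M1 ⊕ M2, so the key drops out. Then M2 = (M1 ⊕ M2) ⊕ M1 over the first 7 bytes.
byte 0: (95 ^ d8) ^ 72 = 4d ^ 72 = 3f
byte 1: (f9 ^ f1) ^ 6f = 08 ^ 6f = 67
byte 2: (06 ^ b9) ^ 6f = bf ^ 6f = d0
byte 3: (62 ^ 0b) ^ 74 = 69 ^ 74 = 1d
byte 4: (e9 ^ 2c) ^ 3a = c5 ^ 3a = ff
byte 5: (09 ^ 70) ^ 78 = 79 ^ 78 = 01
byte 6: (56 ^ 30) ^ 20 = 66 ^ 20 = 46

3f67d01dff0146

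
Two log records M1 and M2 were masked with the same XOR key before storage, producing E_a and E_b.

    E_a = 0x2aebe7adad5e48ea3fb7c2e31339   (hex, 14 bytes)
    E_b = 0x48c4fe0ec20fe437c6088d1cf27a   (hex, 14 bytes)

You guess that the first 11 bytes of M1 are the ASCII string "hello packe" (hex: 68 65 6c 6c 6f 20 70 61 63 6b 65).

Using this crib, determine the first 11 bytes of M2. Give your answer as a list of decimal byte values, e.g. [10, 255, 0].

First, E_a ⊕ E_b = (M1 ⊕ K) ⊕ (M2 ⊕ K) = M1 ⊕ M2, so the key drops out. Then M2 = (M1 ⊕ M2) ⊕ M1 over the first 11 bytes.
byte 0: (2a xor 48) xor 68 = 62 xor 68 = 0a
byte 1: (eb xor c4) xor 65 = 2f xor 65 = 4a
byte 2: (e7 xor fe) xor 6c = 19 xor 6c = 75
byte 3: (ad xor 0e) xor 6c = a3 xor 6c = cf
byte 4: (ad xor c2) xor 6f = 6f xor 6f = 00
byte 5: (5e xor 0f) xor 20 = 51 xor 20 = 71
byte 6: (48 xor e4) xor 70 = ac xor 70 = dc
byte 7: (ea xor 37) xor 61 = dd xor 61 = bc
byte 8: (3f xor c6) xor 63 = f9 xor 63 = 9a
byte 9: (b7 xor 08) xor 6b = bf xor 6b = d4
byte 10: (c2 xor 8d) xor 65 = 4f xor 65 = 2a

[10, 74, 117, 207, 0, 113, 220, 188, 154, 212, 42]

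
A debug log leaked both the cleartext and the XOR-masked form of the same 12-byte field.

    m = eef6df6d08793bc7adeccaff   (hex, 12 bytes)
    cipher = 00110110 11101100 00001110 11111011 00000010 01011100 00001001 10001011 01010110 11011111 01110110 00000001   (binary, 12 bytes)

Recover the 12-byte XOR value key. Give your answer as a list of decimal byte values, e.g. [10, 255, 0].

Since cipher = m ⊕ key, XORing both sides with m gives key = m ⊕ cipher.
ee ⊕ 36 = d8
f6 ⊕ ec = 1a
df ⊕ 0e = d1
6d ⊕ fb = 96
08 ⊕ 02 = 0a
79 ⊕ 5c = 25
3b ⊕ 09 = 32
c7 ⊕ 8b = 4c
ad ⊕ 56 = fb
ec ⊕ df = 33
ca ⊕ 76 = bc
ff ⊕ 01 = fe

[216, 26, 209, 150, 10, 37, 50, 76, 251, 51, 188, 254]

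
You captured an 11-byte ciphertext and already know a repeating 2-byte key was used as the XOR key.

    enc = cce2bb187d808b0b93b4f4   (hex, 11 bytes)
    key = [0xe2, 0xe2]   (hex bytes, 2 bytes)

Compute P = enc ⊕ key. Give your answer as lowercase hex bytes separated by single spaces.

2e 00 59 fa 9f 62 69 e9 71 56 16

The 2-byte key repeats, so the effective keystream is e2 e2 e2 e2 e2 e2 e2 e2 e2 e2 e2.
byte 0: cc ⊕ e2 = 2e
byte 1: e2 ⊕ e2 = 00
byte 2: bb ⊕ e2 = 59
byte 3: 18 ⊕ e2 = fa
byte 4: 7d ⊕ e2 = 9f
byte 5: 80 ⊕ e2 = 62
byte 6: 8b ⊕ e2 = 69
byte 7: 0b ⊕ e2 = e9
byte 8: 93 ⊕ e2 = 71
byte 9: b4 ⊕ e2 = 56
byte 10: f4 ⊕ e2 = 16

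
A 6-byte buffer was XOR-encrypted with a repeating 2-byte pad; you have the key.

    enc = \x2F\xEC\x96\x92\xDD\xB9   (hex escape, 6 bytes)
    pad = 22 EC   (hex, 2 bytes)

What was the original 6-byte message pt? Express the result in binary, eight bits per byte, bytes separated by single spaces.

The 2-byte key repeats, so the effective keystream is 22 ec 22 ec 22 ec.
byte 0: 2f ⊕ 22 = 0d
byte 1: ec ⊕ ec = 00
byte 2: 96 ⊕ 22 = b4
byte 3: 92 ⊕ ec = 7e
byte 4: dd ⊕ 22 = ff
byte 5: b9 ⊕ ec = 55

00001101 00000000 10110100 01111110 11111111 01010101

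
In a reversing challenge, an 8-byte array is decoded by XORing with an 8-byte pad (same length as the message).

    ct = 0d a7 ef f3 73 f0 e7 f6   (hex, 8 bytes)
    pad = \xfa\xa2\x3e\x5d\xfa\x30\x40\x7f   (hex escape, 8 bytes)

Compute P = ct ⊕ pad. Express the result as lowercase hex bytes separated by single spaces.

XOR is its own inverse, so applying the key byte-wise gives the result directly.
00001101 xor 11111010 = 11110111
10100111 xor 10100010 = 00000101
11101111 xor 00111110 = 11010001
11110011 xor 01011101 = 10101110
01110011 xor 11111010 = 10001001
11110000 xor 00110000 = 11000000
11100111 xor 01000000 = 10100111
11110110 xor 01111111 = 10001001

f7 05 d1 ae 89 c0 a7 89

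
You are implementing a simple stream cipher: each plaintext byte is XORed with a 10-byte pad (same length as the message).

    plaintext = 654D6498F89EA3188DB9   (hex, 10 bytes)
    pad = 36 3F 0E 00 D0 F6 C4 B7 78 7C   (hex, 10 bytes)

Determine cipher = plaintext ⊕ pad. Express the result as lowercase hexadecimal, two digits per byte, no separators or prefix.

XOR is its own inverse, so applying the key byte-wise gives the result directly.
101 xor  54 =  83
 77 xor  63 = 114
100 xor  14 = 106
152 xor   0 = 152
248 xor 208 =  40
158 xor 246 = 104
163 xor 196 = 103
 24 xor 183 = 175
141 xor 120 = 245
185 xor 124 = 197

53726a98286867aff5c5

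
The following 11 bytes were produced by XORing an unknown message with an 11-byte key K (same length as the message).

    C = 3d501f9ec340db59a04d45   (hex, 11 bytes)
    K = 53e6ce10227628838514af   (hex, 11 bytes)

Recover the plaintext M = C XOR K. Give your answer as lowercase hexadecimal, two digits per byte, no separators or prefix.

6eb6d18ee136f3da2559ea

XOR is its own inverse, so applying the key byte-wise gives the result directly.
00111101 XOR 01010011 = 01101110
01010000 XOR 11100110 = 10110110
00011111 XOR 11001110 = 11010001
10011110 XOR 00010000 = 10001110
11000011 XOR 00100010 = 11100001
01000000 XOR 01110110 = 00110110
11011011 XOR 00101000 = 11110011
01011001 XOR 10000011 = 11011010
10100000 XOR 10000101 = 00100101
01001101 XOR 00010100 = 01011001
01000101 XOR 10101111 = 11101010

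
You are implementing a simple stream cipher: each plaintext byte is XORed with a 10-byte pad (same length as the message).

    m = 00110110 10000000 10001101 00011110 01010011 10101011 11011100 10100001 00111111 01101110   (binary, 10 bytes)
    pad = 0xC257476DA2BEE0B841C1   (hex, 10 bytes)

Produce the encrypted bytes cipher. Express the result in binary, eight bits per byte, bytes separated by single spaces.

XOR is its own inverse, so applying the key byte-wise gives the result directly.
 54 xor 194 = 244
128 xor  87 = 215
141 xor  71 = 202
 30 xor 109 = 115
 83 xor 162 = 241
171 xor 190 =  21
220 xor 224 =  60
161 xor 184 =  25
 63 xor  65 = 126
110 xor 193 = 175

11110100 11010111 11001010 01110011 11110001 00010101 00111100 00011001 01111110 10101111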